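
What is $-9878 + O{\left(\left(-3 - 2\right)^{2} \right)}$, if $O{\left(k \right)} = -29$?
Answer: $-9907$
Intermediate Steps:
$-9878 + O{\left(\left(-3 - 2\right)^{2} \right)} = -9878 - 29 = -9907$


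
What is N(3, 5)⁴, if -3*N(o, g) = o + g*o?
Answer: 1296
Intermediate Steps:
N(o, g) = -o/3 - g*o/3 (N(o, g) = -(o + g*o)/3 = -o/3 - g*o/3)
N(3, 5)⁴ = (-⅓*3*(1 + 5))⁴ = (-⅓*3*6)⁴ = (-6)⁴ = 1296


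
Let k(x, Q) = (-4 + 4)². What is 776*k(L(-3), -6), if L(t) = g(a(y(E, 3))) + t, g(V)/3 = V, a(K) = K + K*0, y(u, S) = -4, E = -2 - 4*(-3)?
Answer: 0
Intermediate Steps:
E = 10 (E = -2 + 12 = 10)
a(K) = K (a(K) = K + 0 = K)
g(V) = 3*V
L(t) = -12 + t (L(t) = 3*(-4) + t = -12 + t)
k(x, Q) = 0 (k(x, Q) = 0² = 0)
776*k(L(-3), -6) = 776*0 = 0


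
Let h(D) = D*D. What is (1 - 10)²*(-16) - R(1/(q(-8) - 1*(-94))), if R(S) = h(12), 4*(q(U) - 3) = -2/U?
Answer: -1440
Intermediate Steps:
q(U) = 3 - 1/(2*U) (q(U) = 3 + (-2/U)/4 = 3 - 1/(2*U))
h(D) = D²
R(S) = 144 (R(S) = 12² = 144)
(1 - 10)²*(-16) - R(1/(q(-8) - 1*(-94))) = (1 - 10)²*(-16) - 1*144 = (-9)²*(-16) - 144 = 81*(-16) - 144 = -1296 - 144 = -1440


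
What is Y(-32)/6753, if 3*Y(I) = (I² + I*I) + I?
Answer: 224/2251 ≈ 0.099511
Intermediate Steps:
Y(I) = I/3 + 2*I²/3 (Y(I) = ((I² + I*I) + I)/3 = ((I² + I²) + I)/3 = (2*I² + I)/3 = (I + 2*I²)/3 = I/3 + 2*I²/3)
Y(-32)/6753 = ((⅓)*(-32)*(1 + 2*(-32)))/6753 = ((⅓)*(-32)*(1 - 64))*(1/6753) = ((⅓)*(-32)*(-63))*(1/6753) = 672*(1/6753) = 224/2251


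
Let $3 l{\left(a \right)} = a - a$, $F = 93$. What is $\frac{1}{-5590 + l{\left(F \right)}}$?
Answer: $- \frac{1}{5590} \approx -0.00017889$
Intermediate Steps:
$l{\left(a \right)} = 0$ ($l{\left(a \right)} = \frac{a - a}{3} = \frac{1}{3} \cdot 0 = 0$)
$\frac{1}{-5590 + l{\left(F \right)}} = \frac{1}{-5590 + 0} = \frac{1}{-5590} = - \frac{1}{5590}$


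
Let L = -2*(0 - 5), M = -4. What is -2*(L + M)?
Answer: -12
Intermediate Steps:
L = 10 (L = -2*(-5) = 10)
-2*(L + M) = -2*(10 - 4) = -2*6 = -12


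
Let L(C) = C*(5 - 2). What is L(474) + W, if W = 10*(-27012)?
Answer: -268698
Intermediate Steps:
W = -270120
L(C) = 3*C (L(C) = C*3 = 3*C)
L(474) + W = 3*474 - 270120 = 1422 - 270120 = -268698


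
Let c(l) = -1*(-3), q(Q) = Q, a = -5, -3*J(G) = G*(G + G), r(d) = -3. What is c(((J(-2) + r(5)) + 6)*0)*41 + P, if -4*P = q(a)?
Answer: 497/4 ≈ 124.25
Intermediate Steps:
J(G) = -2*G²/3 (J(G) = -G*(G + G)/3 = -G*2*G/3 = -2*G²/3)
P = 5/4 (P = -¼*(-5) = 5/4 ≈ 1.2500)
c(l) = 3
c(((J(-2) + r(5)) + 6)*0)*41 + P = 3*41 + 5/4 = 123 + 5/4 = 497/4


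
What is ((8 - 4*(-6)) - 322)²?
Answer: 84100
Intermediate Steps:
((8 - 4*(-6)) - 322)² = ((8 + 24) - 322)² = (32 - 322)² = (-290)² = 84100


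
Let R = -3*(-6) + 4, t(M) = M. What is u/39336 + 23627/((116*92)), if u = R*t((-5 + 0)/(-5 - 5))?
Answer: 10562603/4770384 ≈ 2.2142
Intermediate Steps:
R = 22 (R = 18 + 4 = 22)
u = 11 (u = 22*((-5 + 0)/(-5 - 5)) = 22*(-5/(-10)) = 22*(-5*(-⅒)) = 22*(½) = 11)
u/39336 + 23627/((116*92)) = 11/39336 + 23627/((116*92)) = 11*(1/39336) + 23627/10672 = 1/3576 + 23627*(1/10672) = 1/3576 + 23627/10672 = 10562603/4770384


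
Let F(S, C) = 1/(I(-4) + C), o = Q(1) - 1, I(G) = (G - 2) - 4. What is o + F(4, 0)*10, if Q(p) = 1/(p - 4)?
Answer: -7/3 ≈ -2.3333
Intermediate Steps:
Q(p) = 1/(-4 + p)
I(G) = -6 + G (I(G) = (-2 + G) - 4 = -6 + G)
o = -4/3 (o = 1/(-4 + 1) - 1 = 1/(-3) - 1 = -⅓ - 1 = -4/3 ≈ -1.3333)
F(S, C) = 1/(-10 + C) (F(S, C) = 1/((-6 - 4) + C) = 1/(-10 + C))
o + F(4, 0)*10 = -4/3 + 10/(-10 + 0) = -4/3 + 10/(-10) = -4/3 - ⅒*10 = -4/3 - 1 = -7/3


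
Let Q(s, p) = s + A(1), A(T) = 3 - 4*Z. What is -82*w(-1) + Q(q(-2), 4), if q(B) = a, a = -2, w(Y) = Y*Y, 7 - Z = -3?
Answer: -121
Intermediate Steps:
Z = 10 (Z = 7 - 1*(-3) = 7 + 3 = 10)
w(Y) = Y**2
A(T) = -37 (A(T) = 3 - 4*10 = 3 - 40 = -37)
q(B) = -2
Q(s, p) = -37 + s (Q(s, p) = s - 37 = -37 + s)
-82*w(-1) + Q(q(-2), 4) = -82*(-1)**2 + (-37 - 2) = -82*1 - 39 = -82 - 39 = -121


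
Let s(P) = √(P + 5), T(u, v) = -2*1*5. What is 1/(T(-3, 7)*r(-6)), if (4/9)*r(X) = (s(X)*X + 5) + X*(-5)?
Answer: -14/11349 - 4*I/18915 ≈ -0.0012336 - 0.00021147*I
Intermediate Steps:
T(u, v) = -10 (T(u, v) = -2*5 = -10)
s(P) = √(5 + P)
r(X) = 45/4 - 45*X/4 + 9*X*√(5 + X)/4 (r(X) = 9*((√(5 + X)*X + 5) + X*(-5))/4 = 9*((X*√(5 + X) + 5) - 5*X)/4 = 9*((5 + X*√(5 + X)) - 5*X)/4 = 9*(5 - 5*X + X*√(5 + X))/4 = 45/4 - 45*X/4 + 9*X*√(5 + X)/4)
1/(T(-3, 7)*r(-6)) = 1/(-10*(45/4 - 45/4*(-6) + (9/4)*(-6)*√(5 - 6))) = 1/(-10*(45/4 + 135/2 + (9/4)*(-6)*√(-1))) = 1/(-10*(45/4 + 135/2 + (9/4)*(-6)*I)) = 1/(-10*(45/4 + 135/2 - 27*I/2)) = 1/(-10*(315/4 - 27*I/2)) = 1/(-1575/2 + 135*I) = 4*(-1575/2 - 135*I)/2553525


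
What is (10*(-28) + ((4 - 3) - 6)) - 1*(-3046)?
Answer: 2761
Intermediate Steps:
(10*(-28) + ((4 - 3) - 6)) - 1*(-3046) = (-280 + (1 - 6)) + 3046 = (-280 - 5) + 3046 = -285 + 3046 = 2761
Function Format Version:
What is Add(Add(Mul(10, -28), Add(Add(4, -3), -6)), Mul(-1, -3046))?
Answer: 2761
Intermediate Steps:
Add(Add(Mul(10, -28), Add(Add(4, -3), -6)), Mul(-1, -3046)) = Add(Add(-280, Add(1, -6)), 3046) = Add(Add(-280, -5), 3046) = Add(-285, 3046) = 2761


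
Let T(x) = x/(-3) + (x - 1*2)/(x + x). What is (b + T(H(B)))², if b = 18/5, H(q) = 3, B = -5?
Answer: 6889/900 ≈ 7.6544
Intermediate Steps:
T(x) = -x/3 + (-2 + x)/(2*x) (T(x) = x*(-⅓) + (x - 2)/((2*x)) = -x/3 + (-2 + x)*(1/(2*x)) = -x/3 + (-2 + x)/(2*x))
b = 18/5 (b = 18*(⅕) = 18/5 ≈ 3.6000)
(b + T(H(B)))² = (18/5 + (½ - 1/3 - ⅓*3))² = (18/5 + (½ - 1*⅓ - 1))² = (18/5 + (½ - ⅓ - 1))² = (18/5 - ⅚)² = (83/30)² = 6889/900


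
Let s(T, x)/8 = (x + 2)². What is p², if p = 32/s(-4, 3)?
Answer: 16/625 ≈ 0.025600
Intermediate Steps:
s(T, x) = 8*(2 + x)² (s(T, x) = 8*(x + 2)² = 8*(2 + x)²)
p = 4/25 (p = 32/((8*(2 + 3)²)) = 32/((8*5²)) = 32/((8*25)) = 32/200 = 32*(1/200) = 4/25 ≈ 0.16000)
p² = (4/25)² = 16/625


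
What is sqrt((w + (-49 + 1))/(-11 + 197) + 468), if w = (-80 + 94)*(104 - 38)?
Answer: sqrt(454274)/31 ≈ 21.742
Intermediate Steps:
w = 924 (w = 14*66 = 924)
sqrt((w + (-49 + 1))/(-11 + 197) + 468) = sqrt((924 + (-49 + 1))/(-11 + 197) + 468) = sqrt((924 - 48)/186 + 468) = sqrt(876*(1/186) + 468) = sqrt(146/31 + 468) = sqrt(14654/31) = sqrt(454274)/31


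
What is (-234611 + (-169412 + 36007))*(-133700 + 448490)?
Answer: -115847756640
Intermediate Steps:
(-234611 + (-169412 + 36007))*(-133700 + 448490) = (-234611 - 133405)*314790 = -368016*314790 = -115847756640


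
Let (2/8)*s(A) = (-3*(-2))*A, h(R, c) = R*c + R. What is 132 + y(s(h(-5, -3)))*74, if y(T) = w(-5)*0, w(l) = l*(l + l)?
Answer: 132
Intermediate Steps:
w(l) = 2*l² (w(l) = l*(2*l) = 2*l²)
h(R, c) = R + R*c
s(A) = 24*A (s(A) = 4*((-3*(-2))*A) = 4*(6*A) = 24*A)
y(T) = 0 (y(T) = (2*(-5)²)*0 = (2*25)*0 = 50*0 = 0)
132 + y(s(h(-5, -3)))*74 = 132 + 0*74 = 132 + 0 = 132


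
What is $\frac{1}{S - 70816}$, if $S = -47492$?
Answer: $- \frac{1}{118308} \approx -8.4525 \cdot 10^{-6}$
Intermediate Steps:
$\frac{1}{S - 70816} = \frac{1}{-47492 - 70816} = \frac{1}{-118308} = - \frac{1}{118308}$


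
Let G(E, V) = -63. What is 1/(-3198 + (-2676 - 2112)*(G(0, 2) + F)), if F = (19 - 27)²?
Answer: -1/7986 ≈ -0.00012522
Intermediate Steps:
F = 64 (F = (-8)² = 64)
1/(-3198 + (-2676 - 2112)*(G(0, 2) + F)) = 1/(-3198 + (-2676 - 2112)*(-63 + 64)) = 1/(-3198 - 4788*1) = 1/(-3198 - 4788) = 1/(-7986) = -1/7986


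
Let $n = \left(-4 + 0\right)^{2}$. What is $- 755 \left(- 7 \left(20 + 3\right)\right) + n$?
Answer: $121571$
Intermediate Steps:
$n = 16$ ($n = \left(-4\right)^{2} = 16$)
$- 755 \left(- 7 \left(20 + 3\right)\right) + n = - 755 \left(- 7 \left(20 + 3\right)\right) + 16 = - 755 \left(\left(-7\right) 23\right) + 16 = \left(-755\right) \left(-161\right) + 16 = 121555 + 16 = 121571$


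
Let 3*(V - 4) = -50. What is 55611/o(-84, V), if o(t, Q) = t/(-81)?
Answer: 1501497/28 ≈ 53625.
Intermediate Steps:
V = -38/3 (V = 4 + (⅓)*(-50) = 4 - 50/3 = -38/3 ≈ -12.667)
o(t, Q) = -t/81 (o(t, Q) = t*(-1/81) = -t/81)
55611/o(-84, V) = 55611/((-1/81*(-84))) = 55611/(28/27) = 55611*(27/28) = 1501497/28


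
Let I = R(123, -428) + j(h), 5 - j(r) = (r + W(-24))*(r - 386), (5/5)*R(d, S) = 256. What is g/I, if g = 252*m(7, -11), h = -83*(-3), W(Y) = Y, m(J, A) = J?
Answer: 98/1727 ≈ 0.056746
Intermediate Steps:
R(d, S) = 256
h = 249
j(r) = 5 - (-386 + r)*(-24 + r) (j(r) = 5 - (r - 24)*(r - 386) = 5 - (-24 + r)*(-386 + r) = 5 - (-386 + r)*(-24 + r))
I = 31086 (I = 256 + (-9259 - 1*249² + 410*249) = 256 + (-9259 - 1*62001 + 102090) = 256 + (-9259 - 62001 + 102090) = 256 + 30830 = 31086)
g = 1764 (g = 252*7 = 1764)
g/I = 1764/31086 = 1764*(1/31086) = 98/1727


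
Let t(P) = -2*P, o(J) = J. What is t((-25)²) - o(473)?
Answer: -1723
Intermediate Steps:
t((-25)²) - o(473) = -2*(-25)² - 1*473 = -2*625 - 473 = -1250 - 473 = -1723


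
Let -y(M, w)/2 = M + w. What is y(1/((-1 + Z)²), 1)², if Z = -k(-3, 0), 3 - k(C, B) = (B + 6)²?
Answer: 1050625/262144 ≈ 4.0078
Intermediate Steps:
k(C, B) = 3 - (6 + B)² (k(C, B) = 3 - (B + 6)² = 3 - (6 + B)²)
Z = 33 (Z = -(3 - (6 + 0)²) = -(3 - 1*6²) = -(3 - 1*36) = -(3 - 36) = -1*(-33) = 33)
y(M, w) = -2*M - 2*w (y(M, w) = -2*(M + w) = -2*M - 2*w)
y(1/((-1 + Z)²), 1)² = (-2/(-1 + 33)² - 2*1)² = (-2/(32²) - 2)² = (-2/1024 - 2)² = (-2*1/1024 - 2)² = (-1/512 - 2)² = (-1025/512)² = 1050625/262144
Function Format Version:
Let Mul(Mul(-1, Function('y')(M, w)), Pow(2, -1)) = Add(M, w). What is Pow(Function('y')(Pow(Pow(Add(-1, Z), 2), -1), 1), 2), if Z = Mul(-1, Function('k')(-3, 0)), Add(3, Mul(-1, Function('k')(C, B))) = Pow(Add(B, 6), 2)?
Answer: Rational(1050625, 262144) ≈ 4.0078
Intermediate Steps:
Function('k')(C, B) = Add(3, Mul(-1, Pow(Add(6, B), 2))) (Function('k')(C, B) = Add(3, Mul(-1, Pow(Add(B, 6), 2))) = Add(3, Mul(-1, Pow(Add(6, B), 2))))
Z = 33 (Z = Mul(-1, Add(3, Mul(-1, Pow(Add(6, 0), 2)))) = Mul(-1, Add(3, Mul(-1, Pow(6, 2)))) = Mul(-1, Add(3, Mul(-1, 36))) = Mul(-1, Add(3, -36)) = Mul(-1, -33) = 33)
Function('y')(M, w) = Add(Mul(-2, M), Mul(-2, w)) (Function('y')(M, w) = Mul(-2, Add(M, w)) = Add(Mul(-2, M), Mul(-2, w)))
Pow(Function('y')(Pow(Pow(Add(-1, Z), 2), -1), 1), 2) = Pow(Add(Mul(-2, Pow(Pow(Add(-1, 33), 2), -1)), Mul(-2, 1)), 2) = Pow(Add(Mul(-2, Pow(Pow(32, 2), -1)), -2), 2) = Pow(Add(Mul(-2, Pow(1024, -1)), -2), 2) = Pow(Add(Mul(-2, Rational(1, 1024)), -2), 2) = Pow(Add(Rational(-1, 512), -2), 2) = Pow(Rational(-1025, 512), 2) = Rational(1050625, 262144)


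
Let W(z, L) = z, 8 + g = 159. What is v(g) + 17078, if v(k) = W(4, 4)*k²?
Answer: 108282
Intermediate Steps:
g = 151 (g = -8 + 159 = 151)
v(k) = 4*k²
v(g) + 17078 = 4*151² + 17078 = 4*22801 + 17078 = 91204 + 17078 = 108282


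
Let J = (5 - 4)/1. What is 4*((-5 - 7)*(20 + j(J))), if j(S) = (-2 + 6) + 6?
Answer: -1440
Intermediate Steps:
J = 1 (J = 1*1 = 1)
j(S) = 10 (j(S) = 4 + 6 = 10)
4*((-5 - 7)*(20 + j(J))) = 4*((-5 - 7)*(20 + 10)) = 4*(-12*30) = 4*(-360) = -1440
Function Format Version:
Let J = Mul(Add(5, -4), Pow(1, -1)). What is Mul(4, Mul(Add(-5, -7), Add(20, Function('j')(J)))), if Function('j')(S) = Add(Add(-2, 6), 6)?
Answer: -1440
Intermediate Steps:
J = 1 (J = Mul(1, 1) = 1)
Function('j')(S) = 10 (Function('j')(S) = Add(4, 6) = 10)
Mul(4, Mul(Add(-5, -7), Add(20, Function('j')(J)))) = Mul(4, Mul(Add(-5, -7), Add(20, 10))) = Mul(4, Mul(-12, 30)) = Mul(4, -360) = -1440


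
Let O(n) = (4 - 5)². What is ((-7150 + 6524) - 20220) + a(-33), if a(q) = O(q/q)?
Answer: -20845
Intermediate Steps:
O(n) = 1 (O(n) = (-1)² = 1)
a(q) = 1
((-7150 + 6524) - 20220) + a(-33) = ((-7150 + 6524) - 20220) + 1 = (-626 - 20220) + 1 = -20846 + 1 = -20845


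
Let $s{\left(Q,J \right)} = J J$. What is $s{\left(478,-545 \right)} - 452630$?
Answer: $-155605$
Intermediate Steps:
$s{\left(Q,J \right)} = J^{2}$
$s{\left(478,-545 \right)} - 452630 = \left(-545\right)^{2} - 452630 = 297025 - 452630 = -155605$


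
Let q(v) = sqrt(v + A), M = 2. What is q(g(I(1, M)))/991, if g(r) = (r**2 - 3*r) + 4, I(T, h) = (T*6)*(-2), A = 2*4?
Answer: 8*sqrt(3)/991 ≈ 0.013982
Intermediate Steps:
A = 8
I(T, h) = -12*T (I(T, h) = (6*T)*(-2) = -12*T)
g(r) = 4 + r**2 - 3*r
q(v) = sqrt(8 + v) (q(v) = sqrt(v + 8) = sqrt(8 + v))
q(g(I(1, M)))/991 = sqrt(8 + (4 + (-12*1)**2 - (-36)))/991 = sqrt(8 + (4 + (-12)**2 - 3*(-12)))*(1/991) = sqrt(8 + (4 + 144 + 36))*(1/991) = sqrt(8 + 184)*(1/991) = sqrt(192)*(1/991) = (8*sqrt(3))*(1/991) = 8*sqrt(3)/991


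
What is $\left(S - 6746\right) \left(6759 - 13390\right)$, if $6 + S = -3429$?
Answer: $67510211$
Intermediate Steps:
$S = -3435$ ($S = -6 - 3429 = -3435$)
$\left(S - 6746\right) \left(6759 - 13390\right) = \left(-3435 - 6746\right) \left(6759 - 13390\right) = \left(-10181\right) \left(-6631\right) = 67510211$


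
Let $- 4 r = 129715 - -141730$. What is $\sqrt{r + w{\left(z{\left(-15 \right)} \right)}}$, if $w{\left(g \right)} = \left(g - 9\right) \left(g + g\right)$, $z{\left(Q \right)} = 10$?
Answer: $\frac{i \sqrt{271365}}{2} \approx 260.46 i$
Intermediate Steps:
$r = - \frac{271445}{4}$ ($r = - \frac{129715 - -141730}{4} = - \frac{129715 + 141730}{4} = \left(- \frac{1}{4}\right) 271445 = - \frac{271445}{4} \approx -67861.0$)
$w{\left(g \right)} = 2 g \left(-9 + g\right)$ ($w{\left(g \right)} = \left(-9 + g\right) 2 g = 2 g \left(-9 + g\right)$)
$\sqrt{r + w{\left(z{\left(-15 \right)} \right)}} = \sqrt{- \frac{271445}{4} + 2 \cdot 10 \left(-9 + 10\right)} = \sqrt{- \frac{271445}{4} + 2 \cdot 10 \cdot 1} = \sqrt{- \frac{271445}{4} + 20} = \sqrt{- \frac{271365}{4}} = \frac{i \sqrt{271365}}{2}$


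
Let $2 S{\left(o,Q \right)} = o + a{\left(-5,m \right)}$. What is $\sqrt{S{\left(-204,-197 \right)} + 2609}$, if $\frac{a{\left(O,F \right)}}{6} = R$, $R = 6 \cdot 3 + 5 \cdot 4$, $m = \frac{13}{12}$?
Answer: $\sqrt{2621} \approx 51.196$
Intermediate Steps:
$m = \frac{13}{12}$ ($m = 13 \cdot \frac{1}{12} = \frac{13}{12} \approx 1.0833$)
$R = 38$ ($R = 18 + 20 = 38$)
$a{\left(O,F \right)} = 228$ ($a{\left(O,F \right)} = 6 \cdot 38 = 228$)
$S{\left(o,Q \right)} = 114 + \frac{o}{2}$ ($S{\left(o,Q \right)} = \frac{o + 228}{2} = \frac{228 + o}{2} = 114 + \frac{o}{2}$)
$\sqrt{S{\left(-204,-197 \right)} + 2609} = \sqrt{\left(114 + \frac{1}{2} \left(-204\right)\right) + 2609} = \sqrt{\left(114 - 102\right) + 2609} = \sqrt{12 + 2609} = \sqrt{2621}$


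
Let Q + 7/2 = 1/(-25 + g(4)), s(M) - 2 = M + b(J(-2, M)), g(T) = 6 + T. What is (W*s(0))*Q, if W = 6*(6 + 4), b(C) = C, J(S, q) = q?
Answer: -428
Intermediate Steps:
W = 60 (W = 6*10 = 60)
s(M) = 2 + 2*M (s(M) = 2 + (M + M) = 2 + 2*M)
Q = -107/30 (Q = -7/2 + 1/(-25 + (6 + 4)) = -7/2 + 1/(-25 + 10) = -7/2 + 1/(-15) = -7/2 - 1/15 = -107/30 ≈ -3.5667)
(W*s(0))*Q = (60*(2 + 2*0))*(-107/30) = (60*(2 + 0))*(-107/30) = (60*2)*(-107/30) = 120*(-107/30) = -428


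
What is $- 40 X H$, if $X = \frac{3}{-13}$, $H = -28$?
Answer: $- \frac{3360}{13} \approx -258.46$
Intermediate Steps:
$X = - \frac{3}{13}$ ($X = 3 \left(- \frac{1}{13}\right) = - \frac{3}{13} \approx -0.23077$)
$- 40 X H = \left(-40\right) \left(- \frac{3}{13}\right) \left(-28\right) = \frac{120}{13} \left(-28\right) = - \frac{3360}{13}$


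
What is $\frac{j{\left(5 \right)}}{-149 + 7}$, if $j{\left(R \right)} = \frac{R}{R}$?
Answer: $- \frac{1}{142} \approx -0.0070423$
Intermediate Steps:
$j{\left(R \right)} = 1$
$\frac{j{\left(5 \right)}}{-149 + 7} = 1 \frac{1}{-149 + 7} = 1 \frac{1}{-142} = 1 \left(- \frac{1}{142}\right) = - \frac{1}{142}$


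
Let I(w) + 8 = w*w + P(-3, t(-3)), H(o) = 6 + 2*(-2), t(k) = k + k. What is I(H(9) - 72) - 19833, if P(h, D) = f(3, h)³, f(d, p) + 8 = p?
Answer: -16272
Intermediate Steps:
f(d, p) = -8 + p
t(k) = 2*k
H(o) = 2 (H(o) = 6 - 4 = 2)
P(h, D) = (-8 + h)³
I(w) = -1339 + w² (I(w) = -8 + (w*w + (-8 - 3)³) = -8 + (w² + (-11)³) = -8 + (w² - 1331) = -8 + (-1331 + w²) = -1339 + w²)
I(H(9) - 72) - 19833 = (-1339 + (2 - 72)²) - 19833 = (-1339 + (-70)²) - 19833 = (-1339 + 4900) - 19833 = 3561 - 19833 = -16272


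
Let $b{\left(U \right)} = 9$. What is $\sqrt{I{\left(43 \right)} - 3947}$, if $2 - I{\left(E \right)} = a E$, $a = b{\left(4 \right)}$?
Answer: $38 i \sqrt{3} \approx 65.818 i$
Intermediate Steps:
$a = 9$
$I{\left(E \right)} = 2 - 9 E$
$\sqrt{I{\left(43 \right)} - 3947} = \sqrt{\left(2 - 387\right) - 3947} = \sqrt{-385 - 3947} = \sqrt{-4332} = 38 i \sqrt{3}$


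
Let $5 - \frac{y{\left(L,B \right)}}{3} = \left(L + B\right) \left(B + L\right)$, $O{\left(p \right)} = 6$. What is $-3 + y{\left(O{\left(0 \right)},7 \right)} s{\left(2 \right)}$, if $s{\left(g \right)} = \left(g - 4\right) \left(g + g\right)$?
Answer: $3933$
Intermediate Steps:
$s{\left(g \right)} = 2 g \left(-4 + g\right)$ ($s{\left(g \right)} = \left(-4 + g\right) 2 g = 2 g \left(-4 + g\right)$)
$y{\left(L,B \right)} = 15 - 3 \left(B + L\right)^{2}$ ($y{\left(L,B \right)} = 15 - 3 \left(L + B\right) \left(B + L\right) = 15 - 3 \left(B + L\right) \left(B + L\right) = 15 - 3 \left(B + L\right)^{2}$)
$-3 + y{\left(O{\left(0 \right)},7 \right)} s{\left(2 \right)} = -3 + \left(15 - 3 \left(7 + 6\right)^{2}\right) 2 \cdot 2 \left(-4 + 2\right) = -3 + \left(15 - 3 \cdot 13^{2}\right) 2 \cdot 2 \left(-2\right) = -3 + \left(15 - 507\right) \left(-8\right) = -3 - -3936 = -3 + 3936 = 3933$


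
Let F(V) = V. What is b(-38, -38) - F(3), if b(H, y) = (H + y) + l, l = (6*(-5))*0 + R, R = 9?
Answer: -70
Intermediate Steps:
l = 9 (l = (6*(-5))*0 + 9 = -30*0 + 9 = 0 + 9 = 9)
b(H, y) = 9 + H + y (b(H, y) = (H + y) + 9 = 9 + H + y)
b(-38, -38) - F(3) = (9 - 38 - 38) - 1*3 = -67 - 3 = -70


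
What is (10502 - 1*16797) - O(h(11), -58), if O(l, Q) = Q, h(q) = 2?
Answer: -6237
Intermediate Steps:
(10502 - 1*16797) - O(h(11), -58) = (10502 - 1*16797) - 1*(-58) = (10502 - 16797) + 58 = -6295 + 58 = -6237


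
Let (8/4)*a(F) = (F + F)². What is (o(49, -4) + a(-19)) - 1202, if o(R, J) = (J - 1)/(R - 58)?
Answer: -4315/9 ≈ -479.44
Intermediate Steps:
o(R, J) = (-1 + J)/(-58 + R)
a(F) = 2*F² (a(F) = (F + F)²/2 = (2*F)²/2 = (4*F²)/2 = 2*F²)
(o(49, -4) + a(-19)) - 1202 = ((-1 - 4)/(-58 + 49) + 2*(-19)²) - 1202 = (-5/(-9) + 2*361) - 1202 = (-⅑*(-5) + 722) - 1202 = (5/9 + 722) - 1202 = 6503/9 - 1202 = -4315/9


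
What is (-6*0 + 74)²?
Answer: 5476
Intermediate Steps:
(-6*0 + 74)² = (0 + 74)² = 74² = 5476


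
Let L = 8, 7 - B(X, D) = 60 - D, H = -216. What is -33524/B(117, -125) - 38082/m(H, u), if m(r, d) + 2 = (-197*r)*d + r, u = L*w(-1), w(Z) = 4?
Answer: 11408584277/60584347 ≈ 188.31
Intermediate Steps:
B(X, D) = -53 + D (B(X, D) = 7 - (60 - D) = 7 + (-60 + D) = -53 + D)
u = 32 (u = 8*4 = 32)
m(r, d) = -2 + r - 197*d*r (m(r, d) = -2 + ((-197*r)*d + r) = -2 + (-197*d*r + r) = -2 + (r - 197*d*r) = -2 + r - 197*d*r)
-33524/B(117, -125) - 38082/m(H, u) = -33524/(-53 - 125) - 38082/(-2 - 216 - 197*32*(-216)) = -33524/(-178) - 38082/(-2 - 216 + 1361664) = -33524*(-1/178) - 38082/1361446 = 16762/89 - 38082*1/1361446 = 16762/89 - 19041/680723 = 11408584277/60584347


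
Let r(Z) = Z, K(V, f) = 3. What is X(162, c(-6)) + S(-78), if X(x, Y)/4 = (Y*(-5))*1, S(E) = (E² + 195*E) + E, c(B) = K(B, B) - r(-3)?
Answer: -9324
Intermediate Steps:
c(B) = 6 (c(B) = 3 - 1*(-3) = 3 + 3 = 6)
S(E) = E² + 196*E
X(x, Y) = -20*Y (X(x, Y) = 4*((Y*(-5))*1) = 4*(-5*Y*1) = 4*(-5*Y) = -20*Y)
X(162, c(-6)) + S(-78) = -20*6 - 78*(196 - 78) = -120 - 78*118 = -120 - 9204 = -9324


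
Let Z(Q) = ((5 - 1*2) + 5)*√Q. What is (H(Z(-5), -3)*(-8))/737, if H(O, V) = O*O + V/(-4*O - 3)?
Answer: 13130168/3780073 + 768*I*√5/3780073 ≈ 3.4735 + 0.0004543*I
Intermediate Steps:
Z(Q) = 8*√Q (Z(Q) = ((5 - 2) + 5)*√Q = (3 + 5)*√Q = 8*√Q)
H(O, V) = O² + V/(-3 - 4*O)
(H(Z(-5), -3)*(-8))/737 = (((-1*(-3) + 3*(8*√(-5))² + 4*(8*√(-5))³)/(3 + 4*(8*√(-5))))*(-8))/737 = (((3 + 3*(8*(I*√5))² + 4*(8*(I*√5))³)/(3 + 4*(8*(I*√5))))*(-8))*(1/737) = (((3 + 3*(8*I*√5)² + 4*(8*I*√5)³)/(3 + 4*(8*I*√5)))*(-8))*(1/737) = (((3 + 3*(-320) + 4*(-2560*I*√5))/(3 + 32*I*√5))*(-8))*(1/737) = (((3 - 960 - 10240*I*√5)/(3 + 32*I*√5))*(-8))*(1/737) = (((-957 - 10240*I*√5)/(3 + 32*I*√5))*(-8))*(1/737) = -8*(-957 - 10240*I*√5)/(3 + 32*I*√5)*(1/737) = -8*(-957 - 10240*I*√5)/(737*(3 + 32*I*√5))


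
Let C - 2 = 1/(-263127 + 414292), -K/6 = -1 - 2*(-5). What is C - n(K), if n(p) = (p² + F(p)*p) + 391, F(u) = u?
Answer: -940397464/151165 ≈ -6221.0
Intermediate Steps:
K = -54 (K = -6*(-1 - 2*(-5)) = -6*(-1 + 10) = -6*9 = -54)
n(p) = 391 + 2*p² (n(p) = (p² + p*p) + 391 = (p² + p²) + 391 = 2*p² + 391 = 391 + 2*p²)
C = 302331/151165 (C = 2 + 1/(-263127 + 414292) = 2 + 1/151165 = 302331/151165 ≈ 2.0000)
C - n(K) = 302331/151165 - (391 + 2*(-54)²) = 302331/151165 - (391 + 2*2916) = 302331/151165 - (391 + 5832) = 302331/151165 - 1*6223 = 302331/151165 - 6223 = -940397464/151165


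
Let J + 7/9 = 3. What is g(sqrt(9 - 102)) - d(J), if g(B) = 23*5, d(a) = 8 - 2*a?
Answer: 1003/9 ≈ 111.44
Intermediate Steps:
J = 20/9 (J = -7/9 + 3 = 20/9 ≈ 2.2222)
g(B) = 115
g(sqrt(9 - 102)) - d(J) = 115 - (8 - 2*20/9) = 115 - (8 - 40/9) = 115 - 1*32/9 = 115 - 32/9 = 1003/9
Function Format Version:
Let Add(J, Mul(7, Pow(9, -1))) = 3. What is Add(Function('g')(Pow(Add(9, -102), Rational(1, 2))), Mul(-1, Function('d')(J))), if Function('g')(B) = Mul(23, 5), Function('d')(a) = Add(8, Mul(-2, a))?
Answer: Rational(1003, 9) ≈ 111.44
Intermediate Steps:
J = Rational(20, 9) (J = Add(Rational(-7, 9), 3) = Rational(20, 9) ≈ 2.2222)
Function('g')(B) = 115
Add(Function('g')(Pow(Add(9, -102), Rational(1, 2))), Mul(-1, Function('d')(J))) = Add(115, Mul(-1, Add(8, Mul(-2, Rational(20, 9))))) = Add(115, Mul(-1, Add(8, Rational(-40, 9)))) = Add(115, Mul(-1, Rational(32, 9))) = Add(115, Rational(-32, 9)) = Rational(1003, 9)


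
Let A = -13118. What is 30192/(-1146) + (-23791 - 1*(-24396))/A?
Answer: -66125331/2505538 ≈ -26.392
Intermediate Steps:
30192/(-1146) + (-23791 - 1*(-24396))/A = 30192/(-1146) + (-23791 - 1*(-24396))/(-13118) = 30192*(-1/1146) + (-23791 + 24396)*(-1/13118) = -5032/191 + 605*(-1/13118) = -5032/191 - 605/13118 = -66125331/2505538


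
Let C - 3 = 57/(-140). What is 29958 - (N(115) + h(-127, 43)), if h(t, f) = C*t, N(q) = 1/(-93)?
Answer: 394340693/13020 ≈ 30287.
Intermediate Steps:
C = 363/140 (C = 3 + 57/(-140) = 3 + 57*(-1/140) = 3 - 57/140 = 363/140 ≈ 2.5929)
N(q) = -1/93
h(t, f) = 363*t/140
29958 - (N(115) + h(-127, 43)) = 29958 - (-1/93 + (363/140)*(-127)) = 29958 - (-1/93 - 46101/140) = 29958 - 1*(-4287533/13020) = 29958 + 4287533/13020 = 394340693/13020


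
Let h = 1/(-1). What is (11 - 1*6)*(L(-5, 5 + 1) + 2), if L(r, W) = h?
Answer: 5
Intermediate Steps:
h = -1
L(r, W) = -1
(11 - 1*6)*(L(-5, 5 + 1) + 2) = (11 - 1*6)*(-1 + 2) = (11 - 6)*1 = 5*1 = 5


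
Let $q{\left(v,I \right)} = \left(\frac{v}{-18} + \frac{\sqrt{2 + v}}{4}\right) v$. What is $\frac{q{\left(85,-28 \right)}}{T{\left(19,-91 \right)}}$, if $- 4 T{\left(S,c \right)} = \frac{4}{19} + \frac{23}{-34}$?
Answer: $- \frac{9334700}{2709} + \frac{54910 \sqrt{87}}{301} \approx -1744.3$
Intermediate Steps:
$T{\left(S,c \right)} = \frac{301}{2584}$ ($T{\left(S,c \right)} = - \frac{\frac{4}{19} + \frac{23}{-34}}{4} = - \frac{4 \cdot \frac{1}{19} + 23 \left(- \frac{1}{34}\right)}{4} = - \frac{\frac{4}{19} - \frac{23}{34}}{4} = \left(- \frac{1}{4}\right) \left(- \frac{301}{646}\right) = \frac{301}{2584}$)
$q{\left(v,I \right)} = v \left(- \frac{v}{18} + \frac{\sqrt{2 + v}}{4}\right)$ ($q{\left(v,I \right)} = \left(v \left(- \frac{1}{18}\right) + \sqrt{2 + v} \frac{1}{4}\right) v = \left(- \frac{v}{18} + \frac{\sqrt{2 + v}}{4}\right) v = v \left(- \frac{v}{18} + \frac{\sqrt{2 + v}}{4}\right)$)
$\frac{q{\left(85,-28 \right)}}{T{\left(19,-91 \right)}} = \frac{\frac{1}{36} \cdot 85 \left(\left(-2\right) 85 + 9 \sqrt{2 + 85}\right)}{\frac{301}{2584}} = \frac{1}{36} \cdot 85 \left(-170 + 9 \sqrt{87}\right) \frac{2584}{301} = \left(- \frac{7225}{18} + \frac{85 \sqrt{87}}{4}\right) \frac{2584}{301} = - \frac{9334700}{2709} + \frac{54910 \sqrt{87}}{301}$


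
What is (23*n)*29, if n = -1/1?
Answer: -667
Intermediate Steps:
n = -1 (n = -1*1 = -1)
(23*n)*29 = (23*(-1))*29 = -23*29 = -667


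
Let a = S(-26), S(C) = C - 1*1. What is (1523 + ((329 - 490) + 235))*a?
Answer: -43119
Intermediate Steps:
S(C) = -1 + C (S(C) = C - 1 = -1 + C)
a = -27 (a = -1 - 26 = -27)
(1523 + ((329 - 490) + 235))*a = (1523 + ((329 - 490) + 235))*(-27) = (1523 + (-161 + 235))*(-27) = (1523 + 74)*(-27) = 1597*(-27) = -43119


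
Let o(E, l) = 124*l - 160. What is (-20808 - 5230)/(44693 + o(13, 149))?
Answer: -26038/63009 ≈ -0.41324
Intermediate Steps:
o(E, l) = -160 + 124*l
(-20808 - 5230)/(44693 + o(13, 149)) = (-20808 - 5230)/(44693 + (-160 + 124*149)) = -26038/(44693 + (-160 + 18476)) = -26038/(44693 + 18316) = -26038/63009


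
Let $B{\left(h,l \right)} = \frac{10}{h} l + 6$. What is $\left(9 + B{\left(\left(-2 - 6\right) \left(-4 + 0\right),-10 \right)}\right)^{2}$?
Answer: $\frac{9025}{64} \approx 141.02$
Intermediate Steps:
$B{\left(h,l \right)} = 6 + \frac{10 l}{h}$ ($B{\left(h,l \right)} = \frac{10 l}{h} + 6 = 6 + \frac{10 l}{h}$)
$\left(9 + B{\left(\left(-2 - 6\right) \left(-4 + 0\right),-10 \right)}\right)^{2} = \left(9 + \left(6 + 10 \left(-10\right) \frac{1}{\left(-2 - 6\right) \left(-4 + 0\right)}\right)\right)^{2} = \left(9 + \left(6 + 10 \left(-10\right) \frac{1}{\left(-8\right) \left(-4\right)}\right)\right)^{2} = \left(9 + \left(6 + 10 \left(-10\right) \frac{1}{32}\right)\right)^{2} = \left(9 + \left(6 - \frac{25}{8}\right)\right)^{2} = \left(9 + \frac{23}{8}\right)^{2} = \left(\frac{95}{8}\right)^{2} = \frac{9025}{64}$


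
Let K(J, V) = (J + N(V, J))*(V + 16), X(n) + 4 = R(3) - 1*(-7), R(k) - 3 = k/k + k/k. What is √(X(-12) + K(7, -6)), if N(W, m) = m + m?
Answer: √218 ≈ 14.765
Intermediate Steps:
R(k) = 5 (R(k) = 3 + (k/k + k/k) = 3 + (1 + 1) = 3 + 2 = 5)
N(W, m) = 2*m
X(n) = 8 (X(n) = -4 + (5 - 1*(-7)) = -4 + (5 + 7) = -4 + 12 = 8)
K(J, V) = 3*J*(16 + V) (K(J, V) = (J + 2*J)*(V + 16) = (3*J)*(16 + V) = 3*J*(16 + V))
√(X(-12) + K(7, -6)) = √(8 + 3*7*(16 - 6)) = √(8 + 3*7*10) = √(8 + 210) = √218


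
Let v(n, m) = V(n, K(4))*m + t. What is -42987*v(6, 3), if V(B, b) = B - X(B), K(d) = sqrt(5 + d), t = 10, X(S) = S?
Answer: -429870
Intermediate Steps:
V(B, b) = 0 (V(B, b) = B - B = 0)
v(n, m) = 10 (v(n, m) = 0*m + 10 = 0 + 10 = 10)
-42987*v(6, 3) = -42987*10 = -429870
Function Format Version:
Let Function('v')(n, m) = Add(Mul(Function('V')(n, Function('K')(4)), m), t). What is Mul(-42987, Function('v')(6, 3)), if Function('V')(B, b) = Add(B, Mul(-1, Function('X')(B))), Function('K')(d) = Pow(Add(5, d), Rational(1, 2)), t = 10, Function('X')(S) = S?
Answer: -429870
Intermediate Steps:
Function('V')(B, b) = 0 (Function('V')(B, b) = Add(B, Mul(-1, B)) = 0)
Function('v')(n, m) = 10 (Function('v')(n, m) = Add(Mul(0, m), 10) = Add(0, 10) = 10)
Mul(-42987, Function('v')(6, 3)) = Mul(-42987, 10) = -429870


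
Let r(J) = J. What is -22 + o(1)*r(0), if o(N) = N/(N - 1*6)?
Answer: -22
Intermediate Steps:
o(N) = N/(-6 + N) (o(N) = N/(N - 6) = N/(-6 + N))
-22 + o(1)*r(0) = -22 + (1/(-6 + 1))*0 = -22 + (1/(-5))*0 = -22 + (1*(-⅕))*0 = -22 - ⅕*0 = -22 + 0 = -22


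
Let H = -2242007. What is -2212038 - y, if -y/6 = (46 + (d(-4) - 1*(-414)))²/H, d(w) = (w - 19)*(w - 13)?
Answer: -4959409025472/2242007 ≈ -2.2120e+6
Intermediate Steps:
d(w) = (-19 + w)*(-13 + w)
y = 4345206/2242007 (y = -6*(46 + ((247 + (-4)² - 32*(-4)) - 1*(-414)))²/(-2242007) = -6*(46 + ((247 + 16 + 128) + 414))²*(-1)/2242007 = -6*(46 + (391 + 414))²*(-1)/2242007 = -6*(46 + 805)²*(-1)/2242007 = -6*851²*(-1)/2242007 = -4345206*(-1)/2242007 = -6*(-724201/2242007) = 4345206/2242007 ≈ 1.9381)
-2212038 - y = -2212038 - 1*4345206/2242007 = -2212038 - 4345206/2242007 = -4959409025472/2242007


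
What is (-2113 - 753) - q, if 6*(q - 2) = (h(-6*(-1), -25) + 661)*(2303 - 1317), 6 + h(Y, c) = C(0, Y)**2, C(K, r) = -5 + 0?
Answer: -343844/3 ≈ -1.1461e+5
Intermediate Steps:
C(K, r) = -5
h(Y, c) = 19 (h(Y, c) = -6 + (-5)**2 = -6 + 25 = 19)
q = 335246/3 (q = 2 + ((19 + 661)*(2303 - 1317))/6 = 2 + (680*986)/6 = 2 + (1/6)*670480 = 2 + 335240/3 = 335246/3 ≈ 1.1175e+5)
(-2113 - 753) - q = (-2113 - 753) - 1*335246/3 = -2866 - 335246/3 = -343844/3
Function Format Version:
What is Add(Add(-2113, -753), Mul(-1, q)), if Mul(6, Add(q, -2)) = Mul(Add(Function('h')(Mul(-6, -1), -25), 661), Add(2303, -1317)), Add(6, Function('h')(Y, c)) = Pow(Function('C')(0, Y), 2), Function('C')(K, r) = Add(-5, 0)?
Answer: Rational(-343844, 3) ≈ -1.1461e+5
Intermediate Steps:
Function('C')(K, r) = -5
Function('h')(Y, c) = 19 (Function('h')(Y, c) = Add(-6, Pow(-5, 2)) = Add(-6, 25) = 19)
q = Rational(335246, 3) (q = Add(2, Mul(Rational(1, 6), Mul(Add(19, 661), Add(2303, -1317)))) = Add(2, Mul(Rational(1, 6), Mul(680, 986))) = Add(2, Mul(Rational(1, 6), 670480)) = Add(2, Rational(335240, 3)) = Rational(335246, 3) ≈ 1.1175e+5)
Add(Add(-2113, -753), Mul(-1, q)) = Add(Add(-2113, -753), Mul(-1, Rational(335246, 3))) = Add(-2866, Rational(-335246, 3)) = Rational(-343844, 3)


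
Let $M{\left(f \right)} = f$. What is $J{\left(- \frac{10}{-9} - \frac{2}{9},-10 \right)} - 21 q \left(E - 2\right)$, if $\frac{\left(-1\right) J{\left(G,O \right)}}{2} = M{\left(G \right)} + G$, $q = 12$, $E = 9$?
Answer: $- \frac{15908}{9} \approx -1767.6$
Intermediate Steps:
$J{\left(G,O \right)} = - 4 G$ ($J{\left(G,O \right)} = - 2 \left(G + G\right) = - 2 \cdot 2 G = - 4 G$)
$J{\left(- \frac{10}{-9} - \frac{2}{9},-10 \right)} - 21 q \left(E - 2\right) = - 4 \left(- \frac{10}{-9} - \frac{2}{9}\right) - 21 \cdot 12 \left(9 - 2\right) = - 4 \left(\left(-10\right) \left(- \frac{1}{9}\right) - \frac{2}{9}\right) - 21 \cdot 12 \cdot 7 = - 4 \left(\frac{10}{9} - \frac{2}{9}\right) - 1764 = \left(-4\right) \frac{8}{9} - 1764 = - \frac{32}{9} - 1764 = - \frac{15908}{9}$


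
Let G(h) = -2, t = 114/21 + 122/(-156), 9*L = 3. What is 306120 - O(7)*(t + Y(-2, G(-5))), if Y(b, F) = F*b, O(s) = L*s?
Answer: 71627359/234 ≈ 3.0610e+5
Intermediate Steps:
L = 1/3 (L = (1/9)*3 = 1/3 ≈ 0.33333)
t = 2537/546 (t = 114*(1/21) + 122*(-1/156) = 38/7 - 61/78 = 2537/546 ≈ 4.6465)
O(s) = s/3
306120 - O(7)*(t + Y(-2, G(-5))) = 306120 - (1/3)*7*(2537/546 - 2*(-2)) = 306120 - 7*(2537/546 + 4)/3 = 306120 - 7*4721/(3*546) = 306120 - 1*4721/234 = 306120 - 4721/234 = 71627359/234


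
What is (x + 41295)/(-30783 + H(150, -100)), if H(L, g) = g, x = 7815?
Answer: -49110/30883 ≈ -1.5902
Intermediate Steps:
(x + 41295)/(-30783 + H(150, -100)) = (7815 + 41295)/(-30783 - 100) = 49110/(-30883) = 49110*(-1/30883) = -49110/30883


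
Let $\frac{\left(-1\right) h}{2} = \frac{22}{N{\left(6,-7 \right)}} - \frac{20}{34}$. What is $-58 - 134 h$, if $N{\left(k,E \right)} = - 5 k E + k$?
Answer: $- \frac{86453}{459} \approx -188.35$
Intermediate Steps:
$N{\left(k,E \right)} = k - 5 E k$ ($N{\left(k,E \right)} = - 5 E k + k = k - 5 E k$)
$h = \frac{893}{918}$ ($h = - 2 \left(\frac{22}{6 \left(1 - -35\right)} - \frac{20}{34}\right) = - 2 \left(\frac{22}{6 \left(1 + 35\right)} - \frac{10}{17}\right) = - 2 \left(\frac{22}{6 \cdot 36} - \frac{10}{17}\right) = - 2 \left(\frac{22}{216} - \frac{10}{17}\right) = - 2 \left(22 \cdot \frac{1}{216} - \frac{10}{17}\right) = - 2 \left(\frac{11}{108} - \frac{10}{17}\right) = \left(-2\right) \left(- \frac{893}{1836}\right) = \frac{893}{918} \approx 0.97277$)
$-58 - 134 h = -58 - \frac{59831}{459} = - \frac{86453}{459}$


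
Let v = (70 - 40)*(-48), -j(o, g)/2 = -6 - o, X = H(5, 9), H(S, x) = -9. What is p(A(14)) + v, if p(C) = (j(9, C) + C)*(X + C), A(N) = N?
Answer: -1220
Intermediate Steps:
X = -9
j(o, g) = 12 + 2*o (j(o, g) = -2*(-6 - o) = 12 + 2*o)
p(C) = (-9 + C)*(30 + C) (p(C) = ((12 + 2*9) + C)*(-9 + C) = ((12 + 18) + C)*(-9 + C) = (30 + C)*(-9 + C) = (-9 + C)*(30 + C))
v = -1440 (v = 30*(-48) = -1440)
p(A(14)) + v = (-270 + 14² + 21*14) - 1440 = (-270 + 196 + 294) - 1440 = 220 - 1440 = -1220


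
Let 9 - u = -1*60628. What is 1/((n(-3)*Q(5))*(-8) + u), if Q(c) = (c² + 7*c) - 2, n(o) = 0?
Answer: 1/60637 ≈ 1.6492e-5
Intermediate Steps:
Q(c) = -2 + c² + 7*c
u = 60637 (u = 9 - (-1)*60628 = 9 - 1*(-60628) = 9 + 60628 = 60637)
1/((n(-3)*Q(5))*(-8) + u) = 1/((0*(-2 + 5² + 7*5))*(-8) + 60637) = 1/((0*(-2 + 25 + 35))*(-8) + 60637) = 1/((0*58)*(-8) + 60637) = 1/(0*(-8) + 60637) = 1/(0 + 60637) = 1/60637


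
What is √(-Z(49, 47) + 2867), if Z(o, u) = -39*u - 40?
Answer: 2*√1185 ≈ 68.848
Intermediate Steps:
Z(o, u) = -40 - 39*u
√(-Z(49, 47) + 2867) = √(-(-40 - 39*47) + 2867) = √(-(-40 - 1833) + 2867) = √(-1*(-1873) + 2867) = √(1873 + 2867) = √4740 = 2*√1185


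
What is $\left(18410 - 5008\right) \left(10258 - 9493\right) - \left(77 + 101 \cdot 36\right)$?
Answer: $10248817$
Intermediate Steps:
$\left(18410 - 5008\right) \left(10258 - 9493\right) - \left(77 + 101 \cdot 36\right) = 13402 \cdot 765 - \left(77 + 3636\right) = 10252530 - 3713 = 10248817$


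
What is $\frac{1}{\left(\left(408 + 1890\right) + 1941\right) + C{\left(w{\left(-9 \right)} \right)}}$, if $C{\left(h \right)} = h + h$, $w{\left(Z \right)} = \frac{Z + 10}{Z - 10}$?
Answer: $\frac{19}{80539} \approx 0.00023591$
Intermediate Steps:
$w{\left(Z \right)} = \frac{10 + Z}{-10 + Z}$
$C{\left(h \right)} = 2 h$
$\frac{1}{\left(\left(408 + 1890\right) + 1941\right) + C{\left(w{\left(-9 \right)} \right)}} = \frac{1}{\left(\left(408 + 1890\right) + 1941\right) + 2 \frac{10 - 9}{-10 - 9}} = \frac{1}{\left(2298 + 1941\right) + 2 \frac{1}{-19} \cdot 1} = \frac{1}{4239 + 2 \left(\left(- \frac{1}{19}\right) 1\right)} = \frac{1}{4239 + 2 \left(- \frac{1}{19}\right)} = \frac{1}{4239 - \frac{2}{19}} = \frac{1}{\frac{80539}{19}} = \frac{19}{80539}$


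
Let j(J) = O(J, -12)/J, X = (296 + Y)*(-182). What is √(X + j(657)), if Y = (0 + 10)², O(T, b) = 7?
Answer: 7*I*√70543769/219 ≈ 268.46*I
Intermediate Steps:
Y = 100 (Y = 10² = 100)
X = -72072 (X = (296 + 100)*(-182) = 396*(-182) = -72072)
j(J) = 7/J
√(X + j(657)) = √(-72072 + 7/657) = √(-47351297/657) = 7*I*√70543769/219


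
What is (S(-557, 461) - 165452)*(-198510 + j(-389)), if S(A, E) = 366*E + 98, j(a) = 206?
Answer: -668681088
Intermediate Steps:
S(A, E) = 98 + 366*E
(S(-557, 461) - 165452)*(-198510 + j(-389)) = ((98 + 366*461) - 165452)*(-198510 + 206) = ((98 + 168726) - 165452)*(-198304) = (168824 - 165452)*(-198304) = 3372*(-198304) = -668681088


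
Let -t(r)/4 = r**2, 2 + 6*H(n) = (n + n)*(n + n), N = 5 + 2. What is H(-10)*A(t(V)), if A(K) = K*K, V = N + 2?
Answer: 6963408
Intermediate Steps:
N = 7
H(n) = -1/3 + 2*n**2/3 (H(n) = -1/3 + ((n + n)*(n + n))/6 = -1/3 + ((2*n)*(2*n))/6 = -1/3 + (4*n**2)/6 = -1/3 + 2*n**2/3)
V = 9 (V = 7 + 2 = 9)
t(r) = -4*r**2
A(K) = K**2
H(-10)*A(t(V)) = (-1/3 + (2/3)*(-10)**2)*(-4*9**2)**2 = (-1/3 + (2/3)*100)*(-4*81)**2 = (-1/3 + 200/3)*(-324)**2 = (199/3)*104976 = 6963408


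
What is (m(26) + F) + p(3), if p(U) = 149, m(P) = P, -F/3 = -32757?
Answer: 98446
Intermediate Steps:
F = 98271 (F = -3*(-32757) = 98271)
(m(26) + F) + p(3) = (26 + 98271) + 149 = 98297 + 149 = 98446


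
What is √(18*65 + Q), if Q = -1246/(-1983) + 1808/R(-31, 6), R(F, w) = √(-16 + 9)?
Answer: 2*√(56389799613 - 12441762396*I*√7)/13881 ≈ 35.54 - 9.6141*I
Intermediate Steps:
R(F, w) = I*√7 (R(F, w) = √(-7) = I*√7)
Q = 1246/1983 - 1808*I*√7/7 (Q = -1246/(-1983) + 1808/((I*√7)) = -1246*(-1/1983) + 1808*(-I*√7/7) = 1246/1983 - 1808*I*√7/7 ≈ 0.62834 - 683.36*I)
√(18*65 + Q) = √(18*65 + (1246/1983 - 1808*I*√7/7)) = √(1170 + (1246/1983 - 1808*I*√7/7)) = √(2321356/1983 - 1808*I*√7/7)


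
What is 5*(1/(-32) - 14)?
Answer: -2245/32 ≈ -70.156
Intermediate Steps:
5*(1/(-32) - 14) = 5*(-1/32 - 14) = 5*(-449/32) = -2245/32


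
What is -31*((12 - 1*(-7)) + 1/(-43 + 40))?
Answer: -1736/3 ≈ -578.67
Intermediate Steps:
-31*((12 - 1*(-7)) + 1/(-43 + 40)) = -31*((12 + 7) + 1/(-3)) = -31*(19 - ⅓) = -31*56/3 = -1736/3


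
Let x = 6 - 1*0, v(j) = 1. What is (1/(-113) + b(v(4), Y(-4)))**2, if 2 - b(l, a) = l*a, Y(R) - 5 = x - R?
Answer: 2160900/12769 ≈ 169.23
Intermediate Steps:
x = 6 (x = 6 + 0 = 6)
Y(R) = 11 - R (Y(R) = 5 + (6 - R) = 11 - R)
b(l, a) = 2 - a*l (b(l, a) = 2 - l*a = 2 - a*l)
(1/(-113) + b(v(4), Y(-4)))**2 = (1/(-113) + (2 - 1*(11 - 1*(-4))*1))**2 = (-1/113 + (2 - 1*(11 + 4)*1))**2 = (-1/113 + (2 - 1*15*1))**2 = (-1/113 + (2 - 15))**2 = (-1/113 - 13)**2 = (-1470/113)**2 = 2160900/12769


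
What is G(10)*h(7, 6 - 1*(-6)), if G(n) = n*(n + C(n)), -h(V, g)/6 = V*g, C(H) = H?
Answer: -100800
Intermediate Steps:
h(V, g) = -6*V*g
G(n) = 2*n**2 (G(n) = n*(n + n) = n*(2*n) = 2*n**2)
G(10)*h(7, 6 - 1*(-6)) = (2*10**2)*(-6*7*(6 - 1*(-6))) = (2*100)*(-6*7*(6 + 6)) = 200*(-6*7*12) = 200*(-504) = -100800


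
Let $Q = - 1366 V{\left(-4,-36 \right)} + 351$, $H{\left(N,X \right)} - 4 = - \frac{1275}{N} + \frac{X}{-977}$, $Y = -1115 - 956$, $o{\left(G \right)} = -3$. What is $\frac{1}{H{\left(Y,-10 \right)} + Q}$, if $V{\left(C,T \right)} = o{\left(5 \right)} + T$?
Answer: $\frac{2023367}{108512415228} \approx 1.8646 \cdot 10^{-5}$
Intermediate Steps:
$Y = -2071$ ($Y = -1115 - 956 = -2071$)
$V{\left(C,T \right)} = -3 + T$
$H{\left(N,X \right)} = 4 - \frac{1275}{N} - \frac{X}{977}$ ($H{\left(N,X \right)} = 4 + \left(- \frac{1275}{N} + \frac{X}{-977}\right) = 4 + \left(- \frac{1275}{N} + X \left(- \frac{1}{977}\right)\right) = 4 - \left(\frac{1275}{N} + \frac{X}{977}\right) = 4 - \frac{1275}{N} - \frac{X}{977}$)
$Q = 53625$ ($Q = - 1366 \left(-3 - 36\right) + 351 = \left(-1366\right) \left(-39\right) + 351 = 53274 + 351 = 53625$)
$\frac{1}{H{\left(Y,-10 \right)} + Q} = \frac{1}{\left(4 - \frac{1275}{-2071} - - \frac{10}{977}\right) + 53625} = \frac{1}{\left(4 - - \frac{1275}{2071} + \frac{10}{977}\right) + 53625} = \frac{1}{\left(4 + \frac{1275}{2071} + \frac{10}{977}\right) + 53625} = \frac{1}{\frac{9359853}{2023367} + 53625} = \frac{1}{\frac{108512415228}{2023367}} = \frac{2023367}{108512415228}$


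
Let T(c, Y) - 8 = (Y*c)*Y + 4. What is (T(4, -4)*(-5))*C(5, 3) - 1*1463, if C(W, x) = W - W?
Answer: -1463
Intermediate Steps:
T(c, Y) = 12 + c*Y² (T(c, Y) = 8 + ((Y*c)*Y + 4) = 8 + (c*Y² + 4) = 8 + (4 + c*Y²) = 12 + c*Y²)
C(W, x) = 0
(T(4, -4)*(-5))*C(5, 3) - 1*1463 = ((12 + 4*(-4)²)*(-5))*0 - 1*1463 = ((12 + 4*16)*(-5))*0 - 1463 = ((12 + 64)*(-5))*0 - 1463 = (76*(-5))*0 - 1463 = -380*0 - 1463 = 0 - 1463 = -1463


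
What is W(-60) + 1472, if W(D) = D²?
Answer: 5072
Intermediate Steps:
W(-60) + 1472 = (-60)² + 1472 = 3600 + 1472 = 5072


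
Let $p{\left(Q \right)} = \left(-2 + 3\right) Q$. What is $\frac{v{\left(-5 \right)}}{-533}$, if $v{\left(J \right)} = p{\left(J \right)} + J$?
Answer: $\frac{10}{533} \approx 0.018762$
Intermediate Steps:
$p{\left(Q \right)} = Q$ ($p{\left(Q \right)} = 1 Q = Q$)
$v{\left(J \right)} = 2 J$ ($v{\left(J \right)} = J + J = 2 J$)
$\frac{v{\left(-5 \right)}}{-533} = \frac{2 \left(-5\right)}{-533} = \left(-10\right) \left(- \frac{1}{533}\right) = \frac{10}{533}$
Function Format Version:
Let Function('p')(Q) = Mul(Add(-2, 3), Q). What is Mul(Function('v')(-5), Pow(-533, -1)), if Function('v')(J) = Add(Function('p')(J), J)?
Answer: Rational(10, 533) ≈ 0.018762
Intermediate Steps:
Function('p')(Q) = Q (Function('p')(Q) = Mul(1, Q) = Q)
Function('v')(J) = Mul(2, J) (Function('v')(J) = Add(J, J) = Mul(2, J))
Mul(Function('v')(-5), Pow(-533, -1)) = Mul(Mul(2, -5), Pow(-533, -1)) = Mul(-10, Rational(-1, 533)) = Rational(10, 533)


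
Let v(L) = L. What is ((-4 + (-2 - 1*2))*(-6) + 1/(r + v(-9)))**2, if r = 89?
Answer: 14753281/6400 ≈ 2305.2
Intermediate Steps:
((-4 + (-2 - 1*2))*(-6) + 1/(r + v(-9)))**2 = ((-4 + (-2 - 1*2))*(-6) + 1/(89 - 9))**2 = ((-4 + (-2 - 2))*(-6) + 1/80)**2 = ((-4 - 4)*(-6) + 1/80)**2 = (-8*(-6) + 1/80)**2 = (48 + 1/80)**2 = (3841/80)**2 = 14753281/6400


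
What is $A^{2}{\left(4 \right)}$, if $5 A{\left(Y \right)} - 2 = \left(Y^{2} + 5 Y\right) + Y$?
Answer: $\frac{1764}{25} \approx 70.56$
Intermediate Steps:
$A{\left(Y \right)} = \frac{2}{5} + \frac{Y^{2}}{5} + \frac{6 Y}{5}$ ($A{\left(Y \right)} = \frac{2}{5} + \frac{\left(Y^{2} + 5 Y\right) + Y}{5} = \frac{2}{5} + \frac{Y^{2} + 6 Y}{5} = \frac{2}{5} + \left(\frac{Y^{2}}{5} + \frac{6 Y}{5}\right) = \frac{2}{5} + \frac{Y^{2}}{5} + \frac{6 Y}{5}$)
$A^{2}{\left(4 \right)} = \left(\frac{2}{5} + \frac{4^{2}}{5} + \frac{6}{5} \cdot 4\right)^{2} = \left(\frac{2}{5} + \frac{1}{5} \cdot 16 + \frac{24}{5}\right)^{2} = \left(\frac{2}{5} + \frac{16}{5} + \frac{24}{5}\right)^{2} = \left(\frac{42}{5}\right)^{2} = \frac{1764}{25}$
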